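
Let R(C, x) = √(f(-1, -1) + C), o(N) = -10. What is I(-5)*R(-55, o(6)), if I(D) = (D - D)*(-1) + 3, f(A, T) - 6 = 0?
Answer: 21*I ≈ 21.0*I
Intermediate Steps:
f(A, T) = 6 (f(A, T) = 6 + 0 = 6)
I(D) = 3 (I(D) = 0*(-1) + 3 = 0 + 3 = 3)
R(C, x) = √(6 + C)
I(-5)*R(-55, o(6)) = 3*√(6 - 55) = 3*√(-49) = 3*(7*I) = 21*I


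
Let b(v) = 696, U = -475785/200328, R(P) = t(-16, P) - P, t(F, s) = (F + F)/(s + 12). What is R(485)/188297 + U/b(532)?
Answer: -299381727181/49993112596672 ≈ -0.0059885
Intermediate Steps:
t(F, s) = 2*F/(12 + s) (t(F, s) = (2*F)/(12 + s) = 2*F/(12 + s))
R(P) = -P - 32/(12 + P) (R(P) = 2*(-16)/(12 + P) - P = -32/(12 + P) - P = -P - 32/(12 + P))
U = -158595/66776 (U = -475785*1/200328 = -158595/66776 ≈ -2.3750)
R(485)/188297 + U/b(532) = ((-32 - 1*485*(12 + 485))/(12 + 485))/188297 - 158595/66776/696 = ((-32 - 1*485*497)/497)*(1/188297) - 158595/66776*1/696 = ((-32 - 241045)/497)*(1/188297) - 52865/15492032 = ((1/497)*(-241077))*(1/188297) - 52865/15492032 = -241077/497*1/188297 - 52865/15492032 = -8313/3227021 - 52865/15492032 = -299381727181/49993112596672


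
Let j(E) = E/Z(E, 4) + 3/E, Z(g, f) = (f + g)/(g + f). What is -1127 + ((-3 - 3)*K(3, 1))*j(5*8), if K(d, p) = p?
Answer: -27349/20 ≈ -1367.4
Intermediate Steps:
Z(g, f) = 1 (Z(g, f) = (f + g)/(f + g) = 1)
j(E) = E + 3/E (j(E) = E/1 + 3/E = E*1 + 3/E = E + 3/E)
-1127 + ((-3 - 3)*K(3, 1))*j(5*8) = -1127 + ((-3 - 3)*1)*(5*8 + 3/((5*8))) = -1127 + (-6*1)*(40 + 3/40) = -1127 - 6*(40 + 3*(1/40)) = -1127 - 6*(40 + 3/40) = -1127 - 6*1603/40 = -1127 - 4809/20 = -27349/20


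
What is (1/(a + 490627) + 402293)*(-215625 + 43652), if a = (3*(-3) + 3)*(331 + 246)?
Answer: -33703796384639658/487165 ≈ -6.9183e+10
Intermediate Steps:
a = -3462 (a = (-9 + 3)*577 = -6*577 = -3462)
(1/(a + 490627) + 402293)*(-215625 + 43652) = (1/(-3462 + 490627) + 402293)*(-215625 + 43652) = (1/487165 + 402293)*(-171973) = (195983069346/487165)*(-171973) = -33703796384639658/487165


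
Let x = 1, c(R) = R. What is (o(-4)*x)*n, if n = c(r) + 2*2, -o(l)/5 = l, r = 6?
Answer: 200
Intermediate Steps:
o(l) = -5*l
n = 10 (n = 6 + 2*2 = 6 + 4 = 10)
(o(-4)*x)*n = (-5*(-4)*1)*10 = (20*1)*10 = 20*10 = 200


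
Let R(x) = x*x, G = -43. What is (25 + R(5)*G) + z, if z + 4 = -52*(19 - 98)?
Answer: 3054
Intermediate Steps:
R(x) = x²
z = 4104 (z = -4 - 52*(19 - 98) = -4 - 52*(-79) = -4 + 4108 = 4104)
(25 + R(5)*G) + z = (25 + 5²*(-43)) + 4104 = (25 + 25*(-43)) + 4104 = (25 - 1075) + 4104 = -1050 + 4104 = 3054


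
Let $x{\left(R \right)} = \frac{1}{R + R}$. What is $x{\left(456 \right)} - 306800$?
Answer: $- \frac{279801599}{912} \approx -3.068 \cdot 10^{5}$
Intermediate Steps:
$x{\left(R \right)} = \frac{1}{2 R}$
$x{\left(456 \right)} - 306800 = \frac{1}{2 \cdot 456} - 306800 = \frac{1}{2} \cdot \frac{1}{456} - 306800 = \frac{1}{912} - 306800 = - \frac{279801599}{912}$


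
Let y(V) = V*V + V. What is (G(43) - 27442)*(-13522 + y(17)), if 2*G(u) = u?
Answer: 362389328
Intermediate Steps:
y(V) = V + V² (y(V) = V² + V = V + V²)
G(u) = u/2
(G(43) - 27442)*(-13522 + y(17)) = ((½)*43 - 27442)*(-13522 + 17*(1 + 17)) = (43/2 - 27442)*(-13522 + 17*18) = -54841*(-13522 + 306)/2 = -54841/2*(-13216) = 362389328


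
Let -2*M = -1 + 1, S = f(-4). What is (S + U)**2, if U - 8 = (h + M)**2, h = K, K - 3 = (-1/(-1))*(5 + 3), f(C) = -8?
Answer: 14641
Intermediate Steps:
K = 11 (K = 3 + (-1/(-1))*(5 + 3) = 3 - 1*(-1)*8 = 3 + 1*8 = 3 + 8 = 11)
h = 11
S = -8
M = 0 (M = -(-1 + 1)/2 = -1/2*0 = 0)
U = 129 (U = 8 + (11 + 0)**2 = 8 + 11**2 = 8 + 121 = 129)
(S + U)**2 = (-8 + 129)**2 = 121**2 = 14641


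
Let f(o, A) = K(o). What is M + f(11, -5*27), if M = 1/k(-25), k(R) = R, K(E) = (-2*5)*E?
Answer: -2751/25 ≈ -110.04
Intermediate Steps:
K(E) = -10*E
M = -1/25 (M = 1/(-25) = -1/25 ≈ -0.040000)
f(o, A) = -10*o
M + f(11, -5*27) = -1/25 - 10*11 = -1/25 - 110 = -2751/25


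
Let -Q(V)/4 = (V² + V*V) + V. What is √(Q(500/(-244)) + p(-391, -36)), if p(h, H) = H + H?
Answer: 6*I*√10067/61 ≈ 9.869*I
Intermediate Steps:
p(h, H) = 2*H
Q(V) = -8*V² - 4*V (Q(V) = -4*((V² + V*V) + V) = -4*((V² + V²) + V) = -4*(2*V² + V) = -4*(V + 2*V²) = -8*V² - 4*V)
√(Q(500/(-244)) + p(-391, -36)) = √(-4*500/(-244)*(1 + 2*(500/(-244))) + 2*(-36)) = √(-4*500*(-1/244)*(1 + 2*(500*(-1/244))) - 72) = √(-4*(-125/61)*(1 + 2*(-125/61)) - 72) = √(-4*(-125/61)*(1 - 250/61) - 72) = √(-4*(-125/61)*(-189/61) - 72) = √(-94500/3721 - 72) = √(-362412/3721) = 6*I*√10067/61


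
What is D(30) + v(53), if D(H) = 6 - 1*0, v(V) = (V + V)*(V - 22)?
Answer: 3292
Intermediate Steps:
v(V) = 2*V*(-22 + V) (v(V) = (2*V)*(-22 + V) = 2*V*(-22 + V))
D(H) = 6 (D(H) = 6 + 0 = 6)
D(30) + v(53) = 6 + 2*53*(-22 + 53) = 6 + 2*53*31 = 6 + 3286 = 3292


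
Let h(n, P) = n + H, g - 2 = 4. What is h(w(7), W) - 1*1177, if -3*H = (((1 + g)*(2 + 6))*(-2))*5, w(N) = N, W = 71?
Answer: -2950/3 ≈ -983.33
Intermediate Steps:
g = 6 (g = 2 + 4 = 6)
H = 560/3 (H = -((1 + 6)*(2 + 6))*(-2)*5/3 = -(7*8)*(-2)*5/3 = -56*(-2)*5/3 = -(-112)*5/3 = -1/3*(-560) = 560/3 ≈ 186.67)
h(n, P) = 560/3 + n (h(n, P) = n + 560/3 = 560/3 + n)
h(w(7), W) - 1*1177 = (560/3 + 7) - 1*1177 = 581/3 - 1177 = -2950/3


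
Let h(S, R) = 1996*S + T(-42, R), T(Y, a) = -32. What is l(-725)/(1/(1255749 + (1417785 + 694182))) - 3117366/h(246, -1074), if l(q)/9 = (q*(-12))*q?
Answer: -46932379411822318683/245492 ≈ -1.9118e+14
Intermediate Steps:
l(q) = -108*q**2 (l(q) = 9*((q*(-12))*q) = 9*((-12*q)*q) = 9*(-12*q**2) = -108*q**2)
h(S, R) = -32 + 1996*S (h(S, R) = 1996*S - 32 = -32 + 1996*S)
l(-725)/(1/(1255749 + (1417785 + 694182))) - 3117366/h(246, -1074) = (-108*(-725)**2)/(1/(1255749 + (1417785 + 694182))) - 3117366/(-32 + 1996*246) = (-108*525625)/(1/(1255749 + 2111967)) - 3117366/(-32 + 491016) = -56767500/(1/3367716) - 3117366/490984 = -56767500/1/3367716 - 3117366*1/490984 = -56767500*3367716 - 1558683/245492 = -191176818030000 - 1558683/245492 = -46932379411822318683/245492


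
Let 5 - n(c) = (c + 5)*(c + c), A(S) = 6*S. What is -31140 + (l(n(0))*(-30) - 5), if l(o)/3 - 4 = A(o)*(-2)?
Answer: -26105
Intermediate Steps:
n(c) = 5 - 2*c*(5 + c) (n(c) = 5 - (c + 5)*(c + c) = 5 - (5 + c)*2*c = 5 - 2*c*(5 + c))
l(o) = 12 - 36*o (l(o) = 12 + 3*((6*o)*(-2)) = 12 + 3*(-12*o) = 12 - 36*o)
-31140 + (l(n(0))*(-30) - 5) = -31140 + ((12 - 36*(5 - 10*0 - 2*0**2))*(-30) - 5) = -31140 + ((12 - 36*(5 + 0 - 2*0))*(-30) - 5) = -31140 + ((12 - 36*(5 + 0 + 0))*(-30) - 5) = -31140 + ((12 - 36*5)*(-30) - 5) = -31140 + ((12 - 180)*(-30) - 5) = -31140 + (-168*(-30) - 5) = -31140 + (5040 - 5) = -31140 + 5035 = -26105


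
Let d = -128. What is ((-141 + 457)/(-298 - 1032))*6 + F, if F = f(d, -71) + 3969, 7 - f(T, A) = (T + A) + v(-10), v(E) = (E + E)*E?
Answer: 2642427/665 ≈ 3973.6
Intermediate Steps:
v(E) = 2*E**2 (v(E) = (2*E)*E = 2*E**2)
f(T, A) = -193 - A - T (f(T, A) = 7 - ((T + A) + 2*(-10)**2) = 7 - ((A + T) + 2*100) = 7 - ((A + T) + 200) = 7 - (200 + A + T) = 7 + (-200 - A - T) = -193 - A - T)
F = 3975 (F = (-193 - 1*(-71) - 1*(-128)) + 3969 = (-193 + 71 + 128) + 3969 = 6 + 3969 = 3975)
((-141 + 457)/(-298 - 1032))*6 + F = ((-141 + 457)/(-298 - 1032))*6 + 3975 = (316/(-1330))*6 + 3975 = (316*(-1/1330))*6 + 3975 = -158/665*6 + 3975 = -948/665 + 3975 = 2642427/665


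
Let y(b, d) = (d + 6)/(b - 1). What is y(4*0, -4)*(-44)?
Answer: 88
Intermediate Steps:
y(b, d) = (6 + d)/(-1 + b)
y(4*0, -4)*(-44) = ((6 - 4)/(-1 + 4*0))*(-44) = (2/(-1 + 0))*(-44) = (2/(-1))*(-44) = -1*2*(-44) = -2*(-44) = 88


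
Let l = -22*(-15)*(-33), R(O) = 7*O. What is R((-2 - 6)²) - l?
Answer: 11338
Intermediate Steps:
l = -10890 (l = 330*(-33) = -10890)
R((-2 - 6)²) - l = 7*(-2 - 6)² - 1*(-10890) = 7*(-8)² + 10890 = 7*64 + 10890 = 448 + 10890 = 11338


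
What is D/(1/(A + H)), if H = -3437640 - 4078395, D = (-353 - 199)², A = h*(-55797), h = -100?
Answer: -590009019840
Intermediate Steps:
A = 5579700 (A = -100*(-55797) = 5579700)
D = 304704 (D = (-552)² = 304704)
H = -7516035
D/(1/(A + H)) = 304704/(1/(5579700 - 7516035)) = 304704/(1/(-1936335)) = 304704/(-1/1936335) = 304704*(-1936335) = -590009019840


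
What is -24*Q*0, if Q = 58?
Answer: 0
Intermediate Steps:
-24*Q*0 = -24*58*0 = -1392*0 = 0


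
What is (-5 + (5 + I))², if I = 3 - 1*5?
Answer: 4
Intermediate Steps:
I = -2 (I = 3 - 5 = -2)
(-5 + (5 + I))² = (-5 + (5 - 2))² = (-5 + 3)² = (-2)² = 4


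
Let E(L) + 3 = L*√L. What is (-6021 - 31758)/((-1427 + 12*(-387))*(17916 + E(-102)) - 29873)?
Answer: 513698516898/1484016906077243 + 11697171759*I*√102/5936067624308972 ≈ 0.00034615 + 1.9901e-5*I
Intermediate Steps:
E(L) = -3 + L^(3/2) (E(L) = -3 + L*√L = -3 + L^(3/2))
(-6021 - 31758)/((-1427 + 12*(-387))*(17916 + E(-102)) - 29873) = (-6021 - 31758)/((-1427 + 12*(-387))*(17916 + (-3 + (-102)^(3/2))) - 29873) = -37779/((-1427 - 4644)*(17916 + (-3 - 102*I*√102)) - 29873) = -37779/(-6071*(17913 - 102*I*√102) - 29873) = -37779/((-108749823 + 619242*I*√102) - 29873) = -37779/(-108779696 + 619242*I*√102)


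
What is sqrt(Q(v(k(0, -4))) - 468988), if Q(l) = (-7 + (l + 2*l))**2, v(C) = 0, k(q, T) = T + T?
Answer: 19*I*sqrt(1299) ≈ 684.79*I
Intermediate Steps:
k(q, T) = 2*T
Q(l) = (-7 + 3*l)**2
sqrt(Q(v(k(0, -4))) - 468988) = sqrt((-7 + 3*0)**2 - 468988) = sqrt((-7 + 0)**2 - 468988) = sqrt((-7)**2 - 468988) = sqrt(49 - 468988) = sqrt(-468939) = 19*I*sqrt(1299)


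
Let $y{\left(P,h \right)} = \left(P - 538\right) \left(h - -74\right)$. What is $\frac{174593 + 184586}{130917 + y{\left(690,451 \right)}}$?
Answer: $\frac{359179}{210717} \approx 1.7046$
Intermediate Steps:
$y{\left(P,h \right)} = \left(-538 + P\right) \left(74 + h\right)$ ($y{\left(P,h \right)} = \left(-538 + P\right) \left(h + \left(-68 + 142\right)\right) = \left(-538 + P\right) \left(h + 74\right) = \left(-538 + P\right) \left(74 + h\right)$)
$\frac{174593 + 184586}{130917 + y{\left(690,451 \right)}} = \frac{174593 + 184586}{130917 + \left(-39812 - 242638 + 74 \cdot 690 + 690 \cdot 451\right)} = \frac{359179}{130917 + \left(-39812 - 242638 + 51060 + 311190\right)} = \frac{359179}{130917 + 79800} = \frac{359179}{210717}$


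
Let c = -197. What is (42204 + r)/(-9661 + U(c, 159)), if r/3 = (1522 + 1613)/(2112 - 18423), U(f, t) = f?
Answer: -76486671/17865982 ≈ -4.2811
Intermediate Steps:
r = -3135/5437 (r = 3*((1522 + 1613)/(2112 - 18423)) = 3*(3135/(-16311)) = 3*(3135*(-1/16311)) = 3*(-1045/5437) = -3135/5437 ≈ -0.57660)
(42204 + r)/(-9661 + U(c, 159)) = (42204 - 3135/5437)/(-9661 - 197) = (229460013/5437)/(-9858) = (229460013/5437)*(-1/9858) = -76486671/17865982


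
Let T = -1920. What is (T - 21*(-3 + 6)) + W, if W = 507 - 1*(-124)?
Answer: -1352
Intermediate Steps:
W = 631 (W = 507 + 124 = 631)
(T - 21*(-3 + 6)) + W = (-1920 - 21*(-3 + 6)) + 631 = (-1920 - 21*3) + 631 = (-1920 - 63) + 631 = -1983 + 631 = -1352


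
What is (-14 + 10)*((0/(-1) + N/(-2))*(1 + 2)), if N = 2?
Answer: 12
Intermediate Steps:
(-14 + 10)*((0/(-1) + N/(-2))*(1 + 2)) = (-14 + 10)*((0/(-1) + 2/(-2))*(1 + 2)) = -4*(0*(-1) + 2*(-½))*3 = -4*(0 - 1)*3 = -(-4)*3 = -4*(-3) = 12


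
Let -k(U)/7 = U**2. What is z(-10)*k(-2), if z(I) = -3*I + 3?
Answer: -924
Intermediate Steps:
k(U) = -7*U**2
z(I) = 3 - 3*I
z(-10)*k(-2) = (3 - 3*(-10))*(-7*(-2)**2) = (3 + 30)*(-7*4) = 33*(-28) = -924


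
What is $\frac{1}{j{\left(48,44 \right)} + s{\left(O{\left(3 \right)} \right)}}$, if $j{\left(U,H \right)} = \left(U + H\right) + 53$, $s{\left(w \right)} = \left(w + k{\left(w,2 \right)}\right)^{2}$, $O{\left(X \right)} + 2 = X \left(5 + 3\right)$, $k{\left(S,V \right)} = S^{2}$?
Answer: $\frac{1}{256181} \approx 3.9035 \cdot 10^{-6}$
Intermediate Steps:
$O{\left(X \right)} = -2 + 8 X$ ($O{\left(X \right)} = -2 + X \left(5 + 3\right) = -2 + X 8 = -2 + 8 X$)
$s{\left(w \right)} = \left(w + w^{2}\right)^{2}$
$j{\left(U,H \right)} = 53 + H + U$ ($j{\left(U,H \right)} = \left(H + U\right) + 53 = 53 + H + U$)
$\frac{1}{j{\left(48,44 \right)} + s{\left(O{\left(3 \right)} \right)}} = \frac{1}{\left(53 + 44 + 48\right) + \left(-2 + 8 \cdot 3\right)^{2} \left(1 + \left(-2 + 8 \cdot 3\right)\right)^{2}} = \frac{1}{145 + \left(-2 + 24\right)^{2} \left(1 + \left(-2 + 24\right)\right)^{2}} = \frac{1}{145 + 22^{2} \left(1 + 22\right)^{2}} = \frac{1}{145 + 484 \cdot 23^{2}} = \frac{1}{145 + 484 \cdot 529} = \frac{1}{145 + 256036} = \frac{1}{256181}$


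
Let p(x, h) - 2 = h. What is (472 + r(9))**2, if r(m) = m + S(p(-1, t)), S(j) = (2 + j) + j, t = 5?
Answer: 247009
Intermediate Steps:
p(x, h) = 2 + h
S(j) = 2 + 2*j
r(m) = 16 + m (r(m) = m + (2 + 2*(2 + 5)) = m + (2 + 2*7) = m + (2 + 14) = m + 16 = 16 + m)
(472 + r(9))**2 = (472 + (16 + 9))**2 = (472 + 25)**2 = 497**2 = 247009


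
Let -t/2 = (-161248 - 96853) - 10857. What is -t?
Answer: -537916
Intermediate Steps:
t = 537916 (t = -2*((-161248 - 96853) - 10857) = -2*(-258101 - 10857) = -2*(-268958) = 537916)
-t = -1*537916 = -537916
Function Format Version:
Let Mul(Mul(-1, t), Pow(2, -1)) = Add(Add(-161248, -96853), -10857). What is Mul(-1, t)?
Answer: -537916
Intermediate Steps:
t = 537916 (t = Mul(-2, Add(Add(-161248, -96853), -10857)) = Mul(-2, Add(-258101, -10857)) = Mul(-2, -268958) = 537916)
Mul(-1, t) = Mul(-1, 537916) = -537916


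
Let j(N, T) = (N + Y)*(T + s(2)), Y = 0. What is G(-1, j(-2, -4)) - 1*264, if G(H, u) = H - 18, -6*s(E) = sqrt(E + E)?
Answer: -283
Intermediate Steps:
s(E) = -sqrt(2)*sqrt(E)/6 (s(E) = -sqrt(E + E)/6 = -sqrt(2)*sqrt(E)/6)
j(N, T) = N*(-1/3 + T) (j(N, T) = (N + 0)*(T - sqrt(2)*sqrt(2)/6) = N*(T - 1/3) = N*(-1/3 + T))
G(H, u) = -18 + H
G(-1, j(-2, -4)) - 1*264 = (-18 - 1) - 1*264 = -19 - 264 = -283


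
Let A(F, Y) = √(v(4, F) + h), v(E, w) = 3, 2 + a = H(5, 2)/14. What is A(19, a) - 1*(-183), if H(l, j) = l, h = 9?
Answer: 183 + 2*√3 ≈ 186.46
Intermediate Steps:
a = -23/14 (a = -2 + 5/14 = -23/14 ≈ -1.6429)
A(F, Y) = 2*√3 (A(F, Y) = √(3 + 9) = √12 = 2*√3)
A(19, a) - 1*(-183) = 2*√3 - 1*(-183) = 2*√3 + 183 = 183 + 2*√3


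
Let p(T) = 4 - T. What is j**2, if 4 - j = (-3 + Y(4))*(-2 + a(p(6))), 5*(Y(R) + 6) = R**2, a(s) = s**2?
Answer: 6084/25 ≈ 243.36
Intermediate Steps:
Y(R) = -6 + R**2/5
j = 78/5 (j = 4 - (-3 + (-6 + (1/5)*4**2))*(-2 + (4 - 1*6)**2) = 4 - (-3 + (-6 + (1/5)*16))*(-2 + (4 - 6)**2) = 4 - (-3 + (-6 + 16/5))*(-2 + (-2)**2) = 4 - (-3 - 14/5)*(-2 + 4) = 4 - (-29)*2/5 = 4 - 1*(-58/5) = 4 + 58/5 = 78/5 ≈ 15.600)
j**2 = (78/5)**2 = 6084/25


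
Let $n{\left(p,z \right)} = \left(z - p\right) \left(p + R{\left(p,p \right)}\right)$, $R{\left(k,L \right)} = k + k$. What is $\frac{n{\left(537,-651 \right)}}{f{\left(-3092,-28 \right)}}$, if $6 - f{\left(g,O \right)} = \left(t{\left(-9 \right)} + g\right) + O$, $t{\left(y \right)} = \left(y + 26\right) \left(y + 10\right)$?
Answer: $- \frac{1913868}{3109} \approx -615.59$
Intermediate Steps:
$t{\left(y \right)} = \left(10 + y\right) \left(26 + y\right)$ ($t{\left(y \right)} = \left(26 + y\right) \left(10 + y\right) = \left(10 + y\right) \left(26 + y\right)$)
$f{\left(g,O \right)} = -11 - O - g$ ($f{\left(g,O \right)} = 6 - \left(\left(\left(260 + \left(-9\right)^{2} + 36 \left(-9\right)\right) + g\right) + O\right) = 6 - \left(\left(\left(260 + 81 - 324\right) + g\right) + O\right) = 6 - \left(\left(17 + g\right) + O\right) = 6 - \left(17 + O + g\right) = -11 - O - g$)
$R{\left(k,L \right)} = 2 k$
$n{\left(p,z \right)} = 3 p \left(z - p\right)$ ($n{\left(p,z \right)} = \left(z - p\right) \left(p + 2 p\right) = \left(z - p\right) 3 p = 3 p \left(z - p\right)$)
$\frac{n{\left(537,-651 \right)}}{f{\left(-3092,-28 \right)}} = \frac{3 \cdot 537 \left(-651 - 537\right)}{-11 - -28 - -3092} = \frac{3 \cdot 537 \left(-651 - 537\right)}{-11 + 28 + 3092} = \frac{3 \cdot 537 \left(-1188\right)}{3109} = \left(-1913868\right) \frac{1}{3109} = - \frac{1913868}{3109}$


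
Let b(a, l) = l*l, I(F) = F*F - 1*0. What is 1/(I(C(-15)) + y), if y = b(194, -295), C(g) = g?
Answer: 1/87250 ≈ 1.1461e-5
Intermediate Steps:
I(F) = F**2 (I(F) = F**2 + 0 = F**2)
b(a, l) = l**2
y = 87025 (y = (-295)**2 = 87025)
1/(I(C(-15)) + y) = 1/((-15)**2 + 87025) = 1/(225 + 87025) = 1/87250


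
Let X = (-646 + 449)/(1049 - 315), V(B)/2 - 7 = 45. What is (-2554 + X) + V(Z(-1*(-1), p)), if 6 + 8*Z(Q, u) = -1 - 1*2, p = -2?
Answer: -1798497/734 ≈ -2450.3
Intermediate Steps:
Z(Q, u) = -9/8 (Z(Q, u) = -3/4 + (-1 - 1*2)/8 = -3/4 + (-1 - 2)/8 = -3/4 + (1/8)*(-3) = -3/4 - 3/8 = -9/8)
V(B) = 104 (V(B) = 14 + 2*45 = 14 + 90 = 104)
X = -197/734 ≈ -0.26839
(-2554 + X) + V(Z(-1*(-1), p)) = (-2554 - 197/734) + 104 = -1874833/734 + 104 = -1798497/734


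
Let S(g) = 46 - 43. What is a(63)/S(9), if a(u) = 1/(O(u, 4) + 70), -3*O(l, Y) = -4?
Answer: 1/214 ≈ 0.0046729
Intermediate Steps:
O(l, Y) = 4/3 (O(l, Y) = -1/3*(-4) = 4/3)
S(g) = 3
a(u) = 3/214 (a(u) = 1/(4/3 + 70) = 1/(214/3) = 3/214)
a(63)/S(9) = (3/214)/3 = (3/214)*(1/3) = 1/214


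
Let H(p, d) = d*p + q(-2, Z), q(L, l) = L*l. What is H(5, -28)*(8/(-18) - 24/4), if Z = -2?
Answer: 7888/9 ≈ 876.44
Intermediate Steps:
H(p, d) = 4 + d*p (H(p, d) = d*p - 2*(-2) = d*p + 4 = 4 + d*p)
H(5, -28)*(8/(-18) - 24/4) = (4 - 28*5)*(8/(-18) - 24/4) = (4 - 140)*(8*(-1/18) - 24*¼) = -136*(-4/9 - 6) = -136*(-58/9) = 7888/9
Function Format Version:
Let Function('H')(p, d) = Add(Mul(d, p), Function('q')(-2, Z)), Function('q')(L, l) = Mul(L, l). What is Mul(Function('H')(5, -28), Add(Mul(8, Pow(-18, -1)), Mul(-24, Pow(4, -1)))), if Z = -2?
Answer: Rational(7888, 9) ≈ 876.44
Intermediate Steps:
Function('H')(p, d) = Add(4, Mul(d, p)) (Function('H')(p, d) = Add(Mul(d, p), Mul(-2, -2)) = Add(Mul(d, p), 4) = Add(4, Mul(d, p)))
Mul(Function('H')(5, -28), Add(Mul(8, Pow(-18, -1)), Mul(-24, Pow(4, -1)))) = Mul(Add(4, Mul(-28, 5)), Add(Mul(8, Pow(-18, -1)), Mul(-24, Pow(4, -1)))) = Mul(Add(4, -140), Add(Mul(8, Rational(-1, 18)), Mul(-24, Rational(1, 4)))) = Mul(-136, Add(Rational(-4, 9), -6)) = Mul(-136, Rational(-58, 9)) = Rational(7888, 9)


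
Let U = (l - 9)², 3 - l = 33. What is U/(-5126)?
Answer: -1521/5126 ≈ -0.29672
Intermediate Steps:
l = -30 (l = 3 - 1*33 = 3 - 33 = -30)
U = 1521 (U = (-30 - 9)² = (-39)² = 1521)
U/(-5126) = 1521/(-5126) = 1521*(-1/5126) = -1521/5126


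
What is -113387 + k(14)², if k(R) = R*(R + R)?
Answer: 40277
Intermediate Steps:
k(R) = 2*R² (k(R) = R*(2*R) = 2*R²)
-113387 + k(14)² = -113387 + (2*14²)² = -113387 + (2*196)² = -113387 + 392² = -113387 + 153664 = 40277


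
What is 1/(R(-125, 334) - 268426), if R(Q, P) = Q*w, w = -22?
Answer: -1/265676 ≈ -3.7640e-6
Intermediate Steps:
R(Q, P) = -22*Q (R(Q, P) = Q*(-22) = -22*Q)
1/(R(-125, 334) - 268426) = 1/(-22*(-125) - 268426) = 1/(2750 - 268426) = 1/(-265676) = -1/265676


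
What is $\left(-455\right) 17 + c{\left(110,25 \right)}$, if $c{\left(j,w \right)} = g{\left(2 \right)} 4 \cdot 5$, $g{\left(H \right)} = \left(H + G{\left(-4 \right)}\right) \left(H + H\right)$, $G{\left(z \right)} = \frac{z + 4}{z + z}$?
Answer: $-7575$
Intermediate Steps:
$G{\left(z \right)} = \frac{4 + z}{2 z}$
$g{\left(H \right)} = 2 H^{2}$ ($g{\left(H \right)} = \left(H + \frac{4 - 4}{2 \left(-4\right)}\right) \left(H + H\right) = \left(H + \frac{1}{2} \left(- \frac{1}{4}\right) 0\right) 2 H = \left(H + 0\right) 2 H = H 2 H = 2 H^{2}$)
$c{\left(j,w \right)} = 160$ ($c{\left(j,w \right)} = 2 \cdot 2^{2} \cdot 4 \cdot 5 = 2 \cdot 4 \cdot 4 \cdot 5 = 8 \cdot 4 \cdot 5 = 32 \cdot 5 = 160$)
$\left(-455\right) 17 + c{\left(110,25 \right)} = \left(-455\right) 17 + 160 = -7735 + 160 = -7575$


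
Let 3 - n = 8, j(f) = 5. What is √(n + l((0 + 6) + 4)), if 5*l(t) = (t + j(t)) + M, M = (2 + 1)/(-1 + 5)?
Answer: I*√185/10 ≈ 1.3601*I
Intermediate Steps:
M = ¾ (M = 3/4 = 3*(¼) = ¾ ≈ 0.75000)
l(t) = 23/20 + t/5 (l(t) = ((t + 5) + ¾)/5 = ((5 + t) + ¾)/5 = (23/4 + t)/5 = 23/20 + t/5)
n = -5 (n = 3 - 1*8 = 3 - 8 = -5)
√(n + l((0 + 6) + 4)) = √(-5 + (23/20 + ((0 + 6) + 4)/5)) = √(-5 + (23/20 + (6 + 4)/5)) = √(-5 + (23/20 + (⅕)*10)) = √(-5 + (23/20 + 2)) = √(-5 + 63/20) = √(-37/20) = I*√185/10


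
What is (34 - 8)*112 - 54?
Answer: 2858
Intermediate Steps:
(34 - 8)*112 - 54 = 26*112 - 54 = 2912 - 54 = 2858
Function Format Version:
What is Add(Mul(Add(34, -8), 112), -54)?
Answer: 2858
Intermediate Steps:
Add(Mul(Add(34, -8), 112), -54) = Add(Mul(26, 112), -54) = Add(2912, -54) = 2858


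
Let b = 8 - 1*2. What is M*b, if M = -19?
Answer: -114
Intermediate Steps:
b = 6 (b = 8 - 2 = 6)
M*b = -19*6 = -114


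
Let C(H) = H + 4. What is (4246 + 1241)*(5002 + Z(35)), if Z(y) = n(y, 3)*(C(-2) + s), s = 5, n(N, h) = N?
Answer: 28790289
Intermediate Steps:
C(H) = 4 + H
Z(y) = 7*y (Z(y) = y*((4 - 2) + 5) = y*(2 + 5) = y*7 = 7*y)
(4246 + 1241)*(5002 + Z(35)) = (4246 + 1241)*(5002 + 7*35) = 5487*(5002 + 245) = 5487*5247 = 28790289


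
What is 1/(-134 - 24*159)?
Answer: -1/3950 ≈ -0.00025316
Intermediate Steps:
1/(-134 - 24*159) = 1/(-134 - 3816) = 1/(-3950) = -1/3950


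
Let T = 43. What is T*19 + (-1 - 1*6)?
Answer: 810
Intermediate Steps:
T*19 + (-1 - 1*6) = 43*19 + (-1 - 1*6) = 817 + (-1 - 6) = 817 - 7 = 810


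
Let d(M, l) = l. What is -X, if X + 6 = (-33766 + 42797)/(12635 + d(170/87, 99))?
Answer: 67373/12734 ≈ 5.2908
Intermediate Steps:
X = -67373/12734 (X = -6 + (-33766 + 42797)/(12635 + 99) = -6 + 9031/12734 = -67373/12734 ≈ -5.2908)
-X = -1*(-67373/12734) = 67373/12734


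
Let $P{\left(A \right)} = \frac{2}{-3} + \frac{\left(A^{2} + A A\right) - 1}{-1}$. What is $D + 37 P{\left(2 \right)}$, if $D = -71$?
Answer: $- \frac{1064}{3} \approx -354.67$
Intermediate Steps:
$P{\left(A \right)} = \frac{1}{3} - 2 A^{2}$ ($P{\left(A \right)} = 2 \left(- \frac{1}{3}\right) + \left(\left(A^{2} + A^{2}\right) - 1\right) \left(-1\right) = - \frac{2}{3} + \left(2 A^{2} - 1\right) \left(-1\right) = - \frac{2}{3} + \left(-1 + 2 A^{2}\right) \left(-1\right) = - \frac{2}{3} - \left(-1 + 2 A^{2}\right) = \frac{1}{3} - 2 A^{2}$)
$D + 37 P{\left(2 \right)} = -71 + 37 \left(\frac{1}{3} - 2 \cdot 2^{2}\right) = -71 + 37 \left(\frac{1}{3} - 8\right) = -71 + 37 \left(- \frac{23}{3}\right) = -71 - \frac{851}{3} = - \frac{1064}{3}$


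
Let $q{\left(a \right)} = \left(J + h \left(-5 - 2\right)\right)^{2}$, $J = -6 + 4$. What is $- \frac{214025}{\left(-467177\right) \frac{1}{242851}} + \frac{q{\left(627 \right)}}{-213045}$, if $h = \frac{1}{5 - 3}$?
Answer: $\frac{44293065511121083}{398118895860} \approx 1.1126 \cdot 10^{5}$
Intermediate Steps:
$h = \frac{1}{2} \approx 0.5$
$J = -2$
$q{\left(a \right)} = \frac{121}{4}$ ($q{\left(a \right)} = \left(-2 + \frac{-5 - 2}{2}\right)^{2} = \left(-2 + \frac{1}{2} \left(-7\right)\right)^{2} = \left(-2 - \frac{7}{2}\right)^{2} = \left(- \frac{11}{2}\right)^{2} = \frac{121}{4}$)
$- \frac{214025}{\left(-467177\right) \frac{1}{242851}} + \frac{q{\left(627 \right)}}{-213045} = - \frac{214025}{\left(-467177\right) \frac{1}{242851}} + \frac{121}{4 \left(-213045\right)} = - \frac{214025}{\left(-467177\right) \frac{1}{242851}} + \frac{121}{4} \left(- \frac{1}{213045}\right) = - \frac{214025}{- \frac{467177}{242851}} - \frac{121}{852180} = \left(-214025\right) \left(- \frac{242851}{467177}\right) - \frac{121}{852180} = \frac{51976185275}{467177} - \frac{121}{852180} = \frac{44293065511121083}{398118895860}$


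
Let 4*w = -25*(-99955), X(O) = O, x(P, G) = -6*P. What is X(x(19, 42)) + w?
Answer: 2498419/4 ≈ 6.2461e+5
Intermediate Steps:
w = 2498875/4 (w = (-25*(-99955))/4 = (¼)*2498875 = 2498875/4 ≈ 6.2472e+5)
X(x(19, 42)) + w = -6*19 + 2498875/4 = -114 + 2498875/4 = 2498419/4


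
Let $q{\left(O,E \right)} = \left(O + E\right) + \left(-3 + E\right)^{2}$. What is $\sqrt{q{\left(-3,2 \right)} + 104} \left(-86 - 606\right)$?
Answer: $- 1384 \sqrt{26} \approx -7057.0$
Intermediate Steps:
$q{\left(O,E \right)} = E + O + \left(-3 + E\right)^{2}$ ($q{\left(O,E \right)} = \left(E + O\right) + \left(-3 + E\right)^{2} = E + O + \left(-3 + E\right)^{2}$)
$\sqrt{q{\left(-3,2 \right)} + 104} \left(-86 - 606\right) = \sqrt{\left(2 - 3 + \left(-3 + 2\right)^{2}\right) + 104} \left(-86 - 606\right) = \sqrt{\left(2 - 3 + \left(-1\right)^{2}\right) + 104} \left(-86 - 606\right) = \sqrt{\left(2 - 3 + 1\right) + 104} \left(-692\right) = \sqrt{0 + 104} \left(-692\right) = \sqrt{104} \left(-692\right) = 2 \sqrt{26} \left(-692\right) = - 1384 \sqrt{26}$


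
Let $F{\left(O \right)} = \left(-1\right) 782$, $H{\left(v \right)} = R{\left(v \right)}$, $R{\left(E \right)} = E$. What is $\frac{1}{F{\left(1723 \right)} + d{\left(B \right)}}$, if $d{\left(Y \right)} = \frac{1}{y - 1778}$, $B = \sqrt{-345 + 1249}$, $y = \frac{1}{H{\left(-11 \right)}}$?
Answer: $- \frac{19559}{15295149} \approx -0.0012788$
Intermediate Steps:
$H{\left(v \right)} = v$
$F{\left(O \right)} = -782$
$y = - \frac{1}{11}$ ($y = \frac{1}{-11} = - \frac{1}{11} \approx -0.090909$)
$B = 2 \sqrt{226}$ ($B = \sqrt{904} = 2 \sqrt{226} \approx 30.067$)
$d{\left(Y \right)} = - \frac{11}{19559}$ ($d{\left(Y \right)} = \frac{1}{- \frac{1}{11} - 1778} = \frac{1}{- \frac{19559}{11}} = - \frac{11}{19559}$)
$\frac{1}{F{\left(1723 \right)} + d{\left(B \right)}} = \frac{1}{-782 - \frac{11}{19559}} = \frac{1}{- \frac{15295149}{19559}} = - \frac{19559}{15295149}$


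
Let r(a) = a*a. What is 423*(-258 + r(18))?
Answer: 27918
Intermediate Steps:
r(a) = a**2
423*(-258 + r(18)) = 423*(-258 + 18**2) = 423*(-258 + 324) = 423*66 = 27918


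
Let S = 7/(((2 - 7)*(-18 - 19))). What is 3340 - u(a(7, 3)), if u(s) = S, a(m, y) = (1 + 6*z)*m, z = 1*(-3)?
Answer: 617893/185 ≈ 3340.0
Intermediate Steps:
z = -3
a(m, y) = -17*m (a(m, y) = (1 + 6*(-3))*m = (1 - 18)*m = -17*m)
S = 7/185 (S = 7/((-5*(-37))) = 7/185 ≈ 0.037838)
u(s) = 7/185
3340 - u(a(7, 3)) = 3340 - 1*7/185 = 3340 - 7/185 = 617893/185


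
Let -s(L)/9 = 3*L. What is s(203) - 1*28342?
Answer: -33823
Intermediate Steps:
s(L) = -27*L
s(203) - 1*28342 = -27*203 - 1*28342 = -5481 - 28342 = -33823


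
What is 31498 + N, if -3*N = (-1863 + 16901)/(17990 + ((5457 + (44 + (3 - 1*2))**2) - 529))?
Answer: 2356948804/74829 ≈ 31498.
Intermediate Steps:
N = -15038/74829 (N = -(-1863 + 16901)/(3*(17990 + ((5457 + (44 + (3 - 1*2))**2) - 529))) = -15038/(3*(17990 + ((5457 + (44 + (3 - 2))**2) - 529))) = -15038/(3*(17990 + ((5457 + (44 + 1)**2) - 529))) = -15038/(3*(17990 + ((5457 + 45**2) - 529))) = -15038/(3*(17990 + ((5457 + 2025) - 529))) = -15038/(3*(17990 + (7482 - 529))) = -15038/(3*(17990 + 6953)) = -15038/(3*24943) = -1/3*15038/24943 = -15038/74829 ≈ -0.20096)
31498 + N = 31498 - 15038/74829 = 2356948804/74829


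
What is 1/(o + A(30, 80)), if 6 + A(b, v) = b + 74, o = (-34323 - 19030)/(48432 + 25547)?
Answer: 73979/7196589 ≈ 0.010280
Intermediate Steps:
o = -53353/73979 ≈ -0.72119
A(b, v) = 68 + b (A(b, v) = -6 + (b + 74) = -6 + (74 + b) = 68 + b)
1/(o + A(30, 80)) = 1/(-53353/73979 + (68 + 30)) = 1/(-53353/73979 + 98) = 1/(7196589/73979) = 73979/7196589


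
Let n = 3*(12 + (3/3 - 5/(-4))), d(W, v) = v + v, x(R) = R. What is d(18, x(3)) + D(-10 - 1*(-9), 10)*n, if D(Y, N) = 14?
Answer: 1209/2 ≈ 604.50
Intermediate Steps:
d(W, v) = 2*v
n = 171/4 (n = 3*(12 + (3*(⅓) - 5*(-¼))) = 3*(12 + (1 + 5/4)) = 3*(12 + 9/4) = 3*(57/4) = 171/4 ≈ 42.750)
d(18, x(3)) + D(-10 - 1*(-9), 10)*n = 2*3 + 14*(171/4) = 6 + 1197/2 = 1209/2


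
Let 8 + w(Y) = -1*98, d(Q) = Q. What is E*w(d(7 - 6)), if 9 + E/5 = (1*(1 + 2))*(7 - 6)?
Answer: 3180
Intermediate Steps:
E = -30 (E = -45 + 5*((1*(1 + 2))*(7 - 6)) = -45 + 5*((1*3)*1) = -45 + 5*(3*1) = -45 + 5*3 = -45 + 15 = -30)
w(Y) = -106 (w(Y) = -8 - 1*98 = -8 - 98 = -106)
E*w(d(7 - 6)) = -30*(-106) = 3180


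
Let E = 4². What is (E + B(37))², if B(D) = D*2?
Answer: 8100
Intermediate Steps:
B(D) = 2*D
E = 16
(E + B(37))² = (16 + 2*37)² = (16 + 74)² = 90² = 8100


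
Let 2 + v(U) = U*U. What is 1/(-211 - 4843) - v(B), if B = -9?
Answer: -399267/5054 ≈ -79.000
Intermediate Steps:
v(U) = -2 + U**2 (v(U) = -2 + U*U = -2 + U**2)
1/(-211 - 4843) - v(B) = 1/(-211 - 4843) - (-2 + (-9)**2) = 1/(-5054) - (-2 + 81) = -1/5054 - 1*79 = -1/5054 - 79 = -399267/5054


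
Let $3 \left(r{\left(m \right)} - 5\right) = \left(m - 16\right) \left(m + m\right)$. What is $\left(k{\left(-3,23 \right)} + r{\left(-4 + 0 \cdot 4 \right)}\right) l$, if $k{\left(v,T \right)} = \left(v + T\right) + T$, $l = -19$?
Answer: $- \frac{5776}{3} \approx -1925.3$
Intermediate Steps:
$k{\left(v,T \right)} = v + 2 T$ ($k{\left(v,T \right)} = \left(T + v\right) + T = v + 2 T$)
$r{\left(m \right)} = 5 + \frac{2 m \left(-16 + m\right)}{3}$ ($r{\left(m \right)} = 5 + \frac{\left(m - 16\right) \left(m + m\right)}{3} = 5 + \frac{\left(-16 + m\right) 2 m}{3} = 5 + \frac{2 m \left(-16 + m\right)}{3}$)
$\left(k{\left(-3,23 \right)} + r{\left(-4 + 0 \cdot 4 \right)}\right) l = \left(\left(-3 + 2 \cdot 23\right) + \left(5 - \frac{32 \left(-4 + 0 \cdot 4\right)}{3} + \frac{2 \left(-4 + 0 \cdot 4\right)^{2}}{3}\right)\right) \left(-19\right) = \left(\left(-3 + 46\right) + \left(5 - \frac{32 \left(-4 + 0\right)}{3} + \frac{2 \left(-4 + 0\right)^{2}}{3}\right)\right) \left(-19\right) = \left(43 + \left(5 - - \frac{128}{3} + \frac{2 \left(-4\right)^{2}}{3}\right)\right) \left(-19\right) = \left(43 + \left(5 + \frac{128}{3} + \frac{2}{3} \cdot 16\right)\right) \left(-19\right) = \left(43 + \left(5 + \frac{128}{3} + \frac{32}{3}\right)\right) \left(-19\right) = \left(43 + \frac{175}{3}\right) \left(-19\right) = \frac{304}{3} \left(-19\right) = - \frac{5776}{3}$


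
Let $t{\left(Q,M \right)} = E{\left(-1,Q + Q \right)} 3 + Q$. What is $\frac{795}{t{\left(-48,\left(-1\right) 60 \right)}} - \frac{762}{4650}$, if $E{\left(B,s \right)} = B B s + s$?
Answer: $- \frac{231791}{161200} \approx -1.4379$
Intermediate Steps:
$E{\left(B,s \right)} = s + s B^{2}$ ($E{\left(B,s \right)} = B^{2} s + s = s B^{2} + s = s + s B^{2}$)
$t{\left(Q,M \right)} = 13 Q$ ($t{\left(Q,M \right)} = \left(Q + Q\right) \left(1 + \left(-1\right)^{2}\right) 3 + Q = 2 Q \left(1 + 1\right) 3 + Q = 2 Q 2 \cdot 3 + Q = 4 Q 3 + Q = 12 Q + Q = 13 Q$)
$\frac{795}{t{\left(-48,\left(-1\right) 60 \right)}} - \frac{762}{4650} = \frac{795}{13 \left(-48\right)} - \frac{762}{4650} = \frac{795}{-624} - \frac{127}{775} = 795 \left(- \frac{1}{624}\right) - \frac{127}{775} = - \frac{265}{208} - \frac{127}{775} = - \frac{231791}{161200}$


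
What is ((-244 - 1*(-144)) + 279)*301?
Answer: 53879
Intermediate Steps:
((-244 - 1*(-144)) + 279)*301 = ((-244 + 144) + 279)*301 = (-100 + 279)*301 = 179*301 = 53879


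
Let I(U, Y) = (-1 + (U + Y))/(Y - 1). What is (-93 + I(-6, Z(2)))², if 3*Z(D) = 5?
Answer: 10201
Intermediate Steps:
Z(D) = 5/3 (Z(D) = (⅓)*5 = 5/3)
I(U, Y) = (-1 + U + Y)/(-1 + Y)
(-93 + I(-6, Z(2)))² = (-93 + (-1 - 6 + 5/3)/(-1 + 5/3))² = (-93 - 16/3/(⅔))² = (-93 + (3/2)*(-16/3))² = (-93 - 8)² = (-101)² = 10201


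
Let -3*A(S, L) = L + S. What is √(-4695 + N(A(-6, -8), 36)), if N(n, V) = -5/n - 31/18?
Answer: I*√2071727/21 ≈ 68.54*I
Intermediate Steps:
A(S, L) = -L/3 - S/3 (A(S, L) = -(L + S)/3 = -L/3 - S/3)
N(n, V) = -31/18 - 5/n (N(n, V) = -5/n - 31*1/18 = -5/n - 31/18 = -31/18 - 5/n)
√(-4695 + N(A(-6, -8), 36)) = √(-4695 + (-31/18 - 5/(-⅓*(-8) - ⅓*(-6)))) = √(-4695 + (-31/18 - 5/(8/3 + 2))) = √(-4695 + (-31/18 - 5/14/3)) = √(-4695 + (-31/18 - 5*3/14)) = √(-4695 + (-31/18 - 15/14)) = √(-4695 - 176/63) = √(-295961/63) = I*√2071727/21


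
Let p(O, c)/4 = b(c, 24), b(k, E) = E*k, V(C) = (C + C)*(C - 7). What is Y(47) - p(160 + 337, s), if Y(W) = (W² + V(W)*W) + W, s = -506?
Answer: 227552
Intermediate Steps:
V(C) = 2*C*(-7 + C) (V(C) = (2*C)*(-7 + C) = 2*C*(-7 + C))
p(O, c) = 96*c (p(O, c) = 4*(24*c) = 96*c)
Y(W) = W + W² + 2*W²*(-7 + W) (Y(W) = (W² + (2*W*(-7 + W))*W) + W = (W² + 2*W²*(-7 + W)) + W = W + W² + 2*W²*(-7 + W))
Y(47) - p(160 + 337, s) = 47*(1 + 47 + 2*47*(-7 + 47)) - 96*(-506) = 47*(1 + 47 + 2*47*40) - 1*(-48576) = 47*(1 + 47 + 3760) + 48576 = 47*3808 + 48576 = 178976 + 48576 = 227552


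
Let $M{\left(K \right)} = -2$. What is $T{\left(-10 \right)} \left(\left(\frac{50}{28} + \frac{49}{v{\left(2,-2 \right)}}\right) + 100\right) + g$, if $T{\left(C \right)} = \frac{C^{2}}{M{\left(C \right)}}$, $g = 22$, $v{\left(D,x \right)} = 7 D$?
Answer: $- \frac{36696}{7} \approx -5242.3$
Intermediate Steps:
$T{\left(C \right)} = - \frac{C^{2}}{2}$ ($T{\left(C \right)} = \frac{C^{2}}{-2} = C^{2} \left(- \frac{1}{2}\right) = - \frac{C^{2}}{2}$)
$T{\left(-10 \right)} \left(\left(\frac{50}{28} + \frac{49}{v{\left(2,-2 \right)}}\right) + 100\right) + g = - \frac{\left(-10\right)^{2}}{2} \left(\left(\frac{50}{28} + \frac{49}{7 \cdot 2}\right) + 100\right) + 22 = \left(- \frac{1}{2}\right) 100 \left(\left(50 \cdot \frac{1}{28} + \frac{49}{14}\right) + 100\right) + 22 = - 50 \left(\left(\frac{25}{14} + 49 \cdot \frac{1}{14}\right) + 100\right) + 22 = - 50 \left(\left(\frac{25}{14} + \frac{7}{2}\right) + 100\right) + 22 = - 50 \left(\frac{37}{7} + 100\right) + 22 = \left(-50\right) \frac{737}{7} + 22 = - \frac{36850}{7} + 22 = - \frac{36696}{7}$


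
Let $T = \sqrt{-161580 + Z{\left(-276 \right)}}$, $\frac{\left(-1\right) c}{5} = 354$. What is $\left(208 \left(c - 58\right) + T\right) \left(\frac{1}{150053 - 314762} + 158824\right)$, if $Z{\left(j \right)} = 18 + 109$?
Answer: $- \frac{9946561823956160}{164709} + \frac{26159742215 i \sqrt{161453}}{164709} \approx -6.0389 \cdot 10^{10} + 6.3817 \cdot 10^{7} i$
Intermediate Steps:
$c = -1770$ ($c = \left(-5\right) 354 = -1770$)
$Z{\left(j \right)} = 127$
$T = i \sqrt{161453}$ ($T = \sqrt{-161580 + 127} = \sqrt{-161453} = i \sqrt{161453} \approx 401.81 i$)
$\left(208 \left(c - 58\right) + T\right) \left(\frac{1}{150053 - 314762} + 158824\right) = \left(208 \left(-1770 - 58\right) + i \sqrt{161453}\right) \left(\frac{1}{150053 - 314762} + 158824\right) = \left(208 \left(-1828\right) + i \sqrt{161453}\right) \left(\frac{1}{-164709} + 158824\right) = \left(-380224 + i \sqrt{161453}\right) \left(- \frac{1}{164709} + 158824\right) = \left(-380224 + i \sqrt{161453}\right) \frac{26159742215}{164709} = - \frac{9946561823956160}{164709} + \frac{26159742215 i \sqrt{161453}}{164709}$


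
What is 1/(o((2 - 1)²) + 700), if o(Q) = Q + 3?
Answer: 1/704 ≈ 0.0014205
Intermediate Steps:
o(Q) = 3 + Q
1/(o((2 - 1)²) + 700) = 1/((3 + (2 - 1)²) + 700) = 1/((3 + 1²) + 700) = 1/((3 + 1) + 700) = 1/(4 + 700) = 1/704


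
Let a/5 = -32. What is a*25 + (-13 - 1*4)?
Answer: -4017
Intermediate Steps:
a = -160 (a = 5*(-32) = -160)
a*25 + (-13 - 1*4) = -160*25 + (-13 - 1*4) = -4000 + (-13 - 4) = -4000 - 17 = -4017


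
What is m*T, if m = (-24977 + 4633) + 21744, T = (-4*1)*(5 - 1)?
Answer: -22400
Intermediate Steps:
T = -16 (T = -4*4 = -16)
m = 1400 (m = -20344 + 21744 = 1400)
m*T = 1400*(-16) = -22400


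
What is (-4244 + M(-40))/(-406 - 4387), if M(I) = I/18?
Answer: 38216/43137 ≈ 0.88592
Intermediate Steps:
M(I) = I/18 (M(I) = I*(1/18) = I/18)
(-4244 + M(-40))/(-406 - 4387) = (-4244 + (1/18)*(-40))/(-406 - 4387) = (-4244 - 20/9)/(-4793) = -38216/9*(-1/4793) = 38216/43137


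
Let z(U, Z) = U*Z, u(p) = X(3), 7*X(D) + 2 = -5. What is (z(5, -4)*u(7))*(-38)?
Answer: -760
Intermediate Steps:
X(D) = -1 (X(D) = -2/7 + (⅐)*(-5) = -2/7 - 5/7 = -1)
u(p) = -1
(z(5, -4)*u(7))*(-38) = ((5*(-4))*(-1))*(-38) = -20*(-1)*(-38) = 20*(-38) = -760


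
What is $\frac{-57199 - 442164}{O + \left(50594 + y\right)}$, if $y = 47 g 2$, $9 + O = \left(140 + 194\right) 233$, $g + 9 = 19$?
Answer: $- \frac{499363}{129347} \approx -3.8606$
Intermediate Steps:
$g = 10$ ($g = -9 + 19 = 10$)
$O = 77813$ ($O = -9 + \left(140 + 194\right) 233 = -9 + 334 \cdot 233 = -9 + 77822 = 77813$)
$y = 940$ ($y = 47 \cdot 10 \cdot 2 = 470 \cdot 2 = 940$)
$\frac{-57199 - 442164}{O + \left(50594 + y\right)} = \frac{-57199 - 442164}{77813 + \left(50594 + 940\right)} = - \frac{499363}{77813 + 51534} = - \frac{499363}{129347}$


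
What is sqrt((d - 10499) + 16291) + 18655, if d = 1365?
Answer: 18655 + sqrt(7157) ≈ 18740.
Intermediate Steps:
sqrt((d - 10499) + 16291) + 18655 = sqrt((1365 - 10499) + 16291) + 18655 = sqrt(-9134 + 16291) + 18655 = sqrt(7157) + 18655 = 18655 + sqrt(7157)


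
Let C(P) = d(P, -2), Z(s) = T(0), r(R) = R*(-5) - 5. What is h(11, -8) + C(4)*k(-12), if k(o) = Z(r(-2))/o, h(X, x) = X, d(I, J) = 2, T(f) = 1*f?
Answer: 11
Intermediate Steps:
T(f) = f
r(R) = -5 - 5*R (r(R) = -5*R - 5 = -5 - 5*R)
Z(s) = 0
C(P) = 2
k(o) = 0 (k(o) = 0/o = 0)
h(11, -8) + C(4)*k(-12) = 11 + 2*0 = 11 + 0 = 11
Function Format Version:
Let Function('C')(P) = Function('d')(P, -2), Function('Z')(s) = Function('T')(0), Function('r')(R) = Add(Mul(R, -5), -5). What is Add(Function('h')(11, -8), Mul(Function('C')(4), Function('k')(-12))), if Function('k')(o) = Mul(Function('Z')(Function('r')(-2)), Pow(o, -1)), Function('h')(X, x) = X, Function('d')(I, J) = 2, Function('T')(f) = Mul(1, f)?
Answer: 11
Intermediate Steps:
Function('T')(f) = f
Function('r')(R) = Add(-5, Mul(-5, R)) (Function('r')(R) = Add(Mul(-5, R), -5) = Add(-5, Mul(-5, R)))
Function('Z')(s) = 0
Function('C')(P) = 2
Function('k')(o) = 0 (Function('k')(o) = Mul(0, Pow(o, -1)) = 0)
Add(Function('h')(11, -8), Mul(Function('C')(4), Function('k')(-12))) = Add(11, Mul(2, 0)) = Add(11, 0) = 11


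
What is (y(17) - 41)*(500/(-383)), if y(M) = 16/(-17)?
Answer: 356500/6511 ≈ 54.753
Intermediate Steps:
y(M) = -16/17 (y(M) = 16*(-1/17) = -16/17)
(y(17) - 41)*(500/(-383)) = (-16/17 - 41)*(500/(-383)) = -356500*(-1)/(17*383) = -713/17*(-500/383) = 356500/6511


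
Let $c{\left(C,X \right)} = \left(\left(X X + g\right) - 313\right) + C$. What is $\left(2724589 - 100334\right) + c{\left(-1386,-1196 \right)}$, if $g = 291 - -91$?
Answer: $4053354$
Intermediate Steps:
$g = 382$ ($g = 291 + 91 = 382$)
$c{\left(C,X \right)} = 69 + C + X^{2}$ ($c{\left(C,X \right)} = \left(\left(X X + 382\right) - 313\right) + C = \left(\left(X^{2} + 382\right) - 313\right) + C = \left(\left(382 + X^{2}\right) - 313\right) + C = \left(69 + X^{2}\right) + C = 69 + C + X^{2}$)
$\left(2724589 - 100334\right) + c{\left(-1386,-1196 \right)} = \left(2724589 - 100334\right) + \left(69 - 1386 + \left(-1196\right)^{2}\right) = 2624255 + \left(69 - 1386 + 1430416\right) = 2624255 + 1429099 = 4053354$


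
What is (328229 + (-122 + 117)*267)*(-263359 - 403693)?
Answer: -218055296488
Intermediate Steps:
(328229 + (-122 + 117)*267)*(-263359 - 403693) = (328229 - 5*267)*(-667052) = (328229 - 1335)*(-667052) = 326894*(-667052) = -218055296488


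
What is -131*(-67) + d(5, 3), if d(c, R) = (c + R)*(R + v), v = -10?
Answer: 8721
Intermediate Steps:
d(c, R) = (-10 + R)*(R + c) (d(c, R) = (c + R)*(R - 10) = (R + c)*(-10 + R) = (-10 + R)*(R + c))
-131*(-67) + d(5, 3) = -131*(-67) + (3**2 - 10*3 - 10*5 + 3*5) = 8777 + (9 - 30 - 50 + 15) = 8777 - 56 = 8721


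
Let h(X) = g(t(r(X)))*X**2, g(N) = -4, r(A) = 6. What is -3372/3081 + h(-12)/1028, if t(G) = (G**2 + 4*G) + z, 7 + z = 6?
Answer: -436756/263939 ≈ -1.6548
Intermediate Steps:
z = -1 (z = -7 + 6 = -1)
t(G) = -1 + G**2 + 4*G (t(G) = (G**2 + 4*G) - 1 = -1 + G**2 + 4*G)
h(X) = -4*X**2
-3372/3081 + h(-12)/1028 = -3372/3081 - 4*(-12)**2/1028 = -3372*1/3081 - 4*144*(1/1028) = -1124/1027 - 576*1/1028 = -1124/1027 - 144/257 = -436756/263939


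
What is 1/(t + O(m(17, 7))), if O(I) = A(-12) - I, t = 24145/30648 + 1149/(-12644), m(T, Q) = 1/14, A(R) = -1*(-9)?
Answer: 678148296/6527526449 ≈ 0.10389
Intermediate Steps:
A(R) = 9
m(T, Q) = 1/14
t = 67518707/96878328 (t = 24145*(1/30648) + 1149*(-1/12644) = 24145/30648 - 1149/12644 = 67518707/96878328 ≈ 0.69694)
O(I) = 9 - I
1/(t + O(m(17, 7))) = 1/(67518707/96878328 + (9 - 1*1/14)) = 1/(67518707/96878328 + (9 - 1/14)) = 1/(67518707/96878328 + 125/14) = 1/(6527526449/678148296) = 678148296/6527526449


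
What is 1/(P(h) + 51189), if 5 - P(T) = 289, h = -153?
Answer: 1/50905 ≈ 1.9644e-5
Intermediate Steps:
P(T) = -284 (P(T) = 5 - 1*289 = 5 - 289 = -284)
1/(P(h) + 51189) = 1/(-284 + 51189) = 1/50905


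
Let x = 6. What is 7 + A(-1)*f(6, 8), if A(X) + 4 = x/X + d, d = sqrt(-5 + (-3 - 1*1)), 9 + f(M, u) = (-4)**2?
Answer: -63 + 21*I ≈ -63.0 + 21.0*I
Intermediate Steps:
f(M, u) = 7 (f(M, u) = -9 + (-4)**2 = -9 + 16 = 7)
d = 3*I (d = sqrt(-5 + (-3 - 1)) = sqrt(-5 - 4) = sqrt(-9) = 3*I ≈ 3.0*I)
A(X) = -4 + 3*I + 6/X (A(X) = -4 + (6/X + 3*I) = -4 + (3*I + 6/X) = -4 + 3*I + 6/X)
7 + A(-1)*f(6, 8) = 7 + (-4 + 3*I + 6/(-1))*7 = 7 + (-4 + 3*I + 6*(-1))*7 = 7 + (-4 + 3*I - 6)*7 = 7 + (-10 + 3*I)*7 = 7 + (-70 + 21*I) = -63 + 21*I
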